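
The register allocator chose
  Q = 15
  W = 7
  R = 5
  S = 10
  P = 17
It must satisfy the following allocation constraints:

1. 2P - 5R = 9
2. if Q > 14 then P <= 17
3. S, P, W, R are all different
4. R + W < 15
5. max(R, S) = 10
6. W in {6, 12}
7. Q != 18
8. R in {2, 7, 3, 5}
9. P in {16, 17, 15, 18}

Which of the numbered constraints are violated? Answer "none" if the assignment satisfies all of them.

1. 2P - 5R = 2(17) - 5(5) = 9 — holds.
2. Q = 15 > 14, so we need P ≤ 17; P = 17 ≤ 17 — holds.
3. values 10, 17, 7, 5 are pairwise distinct — holds.
4. R + W = 5 + 7 = 12; 12 < 15 — holds.
5. max(5, 10) = 10 — holds.
6. W = 7 is not in {6, 12} — does not hold.
7. Q = 15, and 15 ≠ 18 — holds.
8. R = 5 is in {2, 7, 3, 5} — holds.
9. P = 17 is in {16, 17, 15, 18} — holds.

No — constraint 6 is not satisfied.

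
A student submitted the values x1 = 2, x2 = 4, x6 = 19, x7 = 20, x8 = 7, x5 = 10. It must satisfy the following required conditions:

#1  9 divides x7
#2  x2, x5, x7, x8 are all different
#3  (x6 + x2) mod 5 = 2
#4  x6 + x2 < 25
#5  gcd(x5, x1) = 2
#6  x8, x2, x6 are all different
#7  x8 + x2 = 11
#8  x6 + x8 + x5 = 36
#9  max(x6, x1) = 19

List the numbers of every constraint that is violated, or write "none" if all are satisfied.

#1 20 = 9*2 + 2, so 9 does not divide 20  false
#2 values 4, 10, 20, 7 are pairwise distinct  true
#3 x6 + x2 = 23; 23 mod 5 = 3, not 2  false
#4 x6 + x2 = 19 + 4 = 23; 23 < 25  true
#5 gcd(10, 2) = 2  true
#6 values 7, 4, 19 are pairwise distinct  true
#7 x8 + x2 = 7 + 4 = 11  true
#8 x6 + x8 + x5 = 19 + 7 + 10 = 36  true
#9 max(19, 2) = 19  true

Constraints 1, 3 do not hold.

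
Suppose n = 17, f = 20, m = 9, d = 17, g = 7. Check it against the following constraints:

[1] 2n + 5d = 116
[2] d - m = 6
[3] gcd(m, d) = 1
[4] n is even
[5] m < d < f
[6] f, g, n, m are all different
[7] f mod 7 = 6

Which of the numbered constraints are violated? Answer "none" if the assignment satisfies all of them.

Constraints 1, 2, and 4 do not hold.

[1] 2n + 5d = 2(17) + 5(17) = 119, not 116  fails
[2] d - m = 17 - 9 = 8, not 6  fails
[3] gcd(9, 17) = 1  holds
[4] n = 17 is odd  fails
[5] values 9 < 17 < 20  holds
[6] values 20, 7, 17, 9 are pairwise distinct  holds
[7] 20 mod 7 = 6  holds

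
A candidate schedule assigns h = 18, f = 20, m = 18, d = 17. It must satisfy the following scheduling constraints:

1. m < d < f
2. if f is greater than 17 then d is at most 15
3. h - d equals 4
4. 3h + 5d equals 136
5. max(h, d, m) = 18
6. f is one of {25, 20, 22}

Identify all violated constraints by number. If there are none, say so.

1. values 18, 17, 20; m = 18 is not < d = 17 — fails.
2. f = 20 > 17, so we need d ≤ 15; but d = 17 > 15 — fails.
3. h - d = 18 - 17 = 1, not 4 — fails.
4. 3h + 5d = 3(18) + 5(17) = 139, not 136 — fails.
5. max(18, 17, 18) = 18 — holds.
6. f = 20 is in {25, 20, 22} — holds.

No — constraints 1, 2, 3, 4 are not satisfied.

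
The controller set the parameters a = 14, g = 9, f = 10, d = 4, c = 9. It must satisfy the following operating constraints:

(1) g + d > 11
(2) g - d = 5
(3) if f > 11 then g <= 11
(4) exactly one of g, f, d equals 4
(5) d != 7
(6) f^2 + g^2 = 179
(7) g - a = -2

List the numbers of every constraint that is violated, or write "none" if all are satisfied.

(1) g + d = 9 + 4 = 13; 13 > 11  yes
(2) g - d = 9 - 4 = 5  yes
(3) f = 10, not > 11; antecedent false, conditional vacuously true  yes
(4) g=9, f=10, d=4; 1 of them equals 4  yes
(5) d = 4, and 4 ≠ 7  yes
(6) f^2 + g^2 = 10^2 + 9^2 = 100 + 81 = 181, not 179  no
(7) g - a = 9 - 14 = -5, not -2  no

Constraints 6 and 7 do not hold.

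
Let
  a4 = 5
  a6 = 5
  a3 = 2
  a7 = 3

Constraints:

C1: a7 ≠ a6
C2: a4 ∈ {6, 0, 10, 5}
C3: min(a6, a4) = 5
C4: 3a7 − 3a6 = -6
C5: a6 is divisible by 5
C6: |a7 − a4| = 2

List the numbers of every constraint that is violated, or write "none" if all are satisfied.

None — every constraint holds.

C1: a7 = 3, a6 = 5; distinct  OK
C2: a4 = 5 is in {6, 0, 10, 5}  OK
C3: min(5, 5) = 5  OK
C4: 3a7 − 3a6 = 3(3) − 3(5) = -6  OK
C5: 5 / 5 = 1, so 5 divides 5  OK
C6: |3 − 5| = 2  OK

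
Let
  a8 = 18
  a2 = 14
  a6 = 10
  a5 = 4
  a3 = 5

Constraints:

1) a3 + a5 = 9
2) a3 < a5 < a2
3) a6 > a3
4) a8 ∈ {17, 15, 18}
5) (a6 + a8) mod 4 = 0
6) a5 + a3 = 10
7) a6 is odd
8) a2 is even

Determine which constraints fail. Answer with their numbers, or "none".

No — constraints 2, 6, 7 are not satisfied.

1) a3 + a5 = 5 + 4 = 9  true
2) values 5, 4, 14; a3 = 5 is not < a5 = 4  false
3) a6 = 10, a3 = 5; 10 > 5  true
4) a8 = 18 is in {17, 15, 18}  true
5) a6 + a8 = 28; 28 mod 4 = 0  true
6) a5 + a3 = 4 + 5 = 9, not 10  false
7) a6 = 10 is even  false
8) a2 = 14 is even  true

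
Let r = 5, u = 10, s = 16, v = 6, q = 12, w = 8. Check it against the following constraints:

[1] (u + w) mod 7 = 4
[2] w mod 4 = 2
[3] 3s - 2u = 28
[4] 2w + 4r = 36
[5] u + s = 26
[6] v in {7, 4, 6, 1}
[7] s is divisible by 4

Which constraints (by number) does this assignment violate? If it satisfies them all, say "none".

[1] u + w = 18; 18 mod 7 = 4  OK
[2] 8 mod 4 = 0, not 2  FAIL
[3] 3s - 2u = 3(16) - 2(10) = 28  OK
[4] 2w + 4r = 2(8) + 4(5) = 36  OK
[5] u + s = 10 + 16 = 26  OK
[6] v = 6 is in {7, 4, 6, 1}  OK
[7] 16 / 4 = 4, so 4 divides 16  OK

Violated: 2.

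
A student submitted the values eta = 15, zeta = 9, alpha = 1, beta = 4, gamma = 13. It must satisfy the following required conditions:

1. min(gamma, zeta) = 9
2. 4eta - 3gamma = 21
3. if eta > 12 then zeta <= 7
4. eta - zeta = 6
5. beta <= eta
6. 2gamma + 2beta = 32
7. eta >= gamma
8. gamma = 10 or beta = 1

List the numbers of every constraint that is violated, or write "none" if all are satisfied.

Constraints 3, 6, 8 are violated.

1. min(13, 9) = 9 — satisfied.
2. 4eta - 3gamma = 4(15) - 3(13) = 21 — satisfied.
3. eta = 15 > 12, so we need zeta ≤ 7; but zeta = 9 > 7 — violated.
4. eta - zeta = 15 - 9 = 6 — satisfied.
5. beta = 4, eta = 15; 4 ≤ 15 — satisfied.
6. 2gamma + 2beta = 2(13) + 2(4) = 34, not 32 — violated.
7. eta = 15, gamma = 13; 15 ≥ 13 — satisfied.
8. gamma = 13 ≠ 10 and beta = 4 ≠ 1; both disjuncts false — violated.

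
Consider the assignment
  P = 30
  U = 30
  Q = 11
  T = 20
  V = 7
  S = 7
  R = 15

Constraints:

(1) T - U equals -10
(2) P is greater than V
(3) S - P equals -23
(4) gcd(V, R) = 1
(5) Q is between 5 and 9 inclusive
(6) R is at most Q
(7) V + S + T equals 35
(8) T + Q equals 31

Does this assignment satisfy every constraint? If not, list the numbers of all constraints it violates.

(1) T - U = 20 - 30 = -10 — satisfied.
(2) P = 30, V = 7; 30 > 7 — satisfied.
(3) S - P = 7 - 30 = -23 — satisfied.
(4) gcd(7, 15) = 1 — satisfied.
(5) Q = 11 is outside [5, 9] — violated.
(6) R = 15, Q = 11; 15 > 11 (want ≤) — violated.
(7) V + S + T = 7 + 7 + 20 = 34, not 35 — violated.
(8) T + Q = 20 + 11 = 31 — satisfied.

Constraints 5, 6, and 7 are violated.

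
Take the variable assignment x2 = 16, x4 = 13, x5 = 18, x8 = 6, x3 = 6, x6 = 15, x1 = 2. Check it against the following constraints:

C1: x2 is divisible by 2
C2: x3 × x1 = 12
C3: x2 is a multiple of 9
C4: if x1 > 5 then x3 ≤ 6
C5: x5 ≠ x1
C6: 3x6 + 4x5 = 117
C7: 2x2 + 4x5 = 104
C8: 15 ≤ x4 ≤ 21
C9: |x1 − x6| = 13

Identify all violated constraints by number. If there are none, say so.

C1: 16 / 2 = 8, so 2 divides 16  true
C2: x3 × x1 = 6 × 2 = 12  true
C3: 16 = 9×1 + 7, so 9 does not divide 16  false
C4: x1 = 2, not > 5; antecedent false, conditional vacuously true  true
C5: x5 = 18, x1 = 2; distinct  true
C6: 3x6 + 4x5 = 3(15) + 4(18) = 117  true
C7: 2x2 + 4x5 = 2(16) + 4(18) = 104  true
C8: x4 = 13 is outside [15, 21]  false
C9: |2 − 15| = 13  true

No — constraints 3 and 8 are not satisfied.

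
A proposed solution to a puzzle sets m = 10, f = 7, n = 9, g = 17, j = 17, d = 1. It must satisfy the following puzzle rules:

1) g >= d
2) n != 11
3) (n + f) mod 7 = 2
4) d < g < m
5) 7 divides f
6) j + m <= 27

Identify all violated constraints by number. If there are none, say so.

1) g = 17, d = 1; 17 ≥ 1  ✔
2) n = 9, and 9 ≠ 11  ✔
3) n + f = 16; 16 mod 7 = 2  ✔
4) values 1, 17, 10; g = 17 is not < m = 10  ✘
5) 7 / 7 = 1, so 7 divides 7  ✔
6) j + m = 17 + 10 = 27; 27 ≤ 27  ✔

The assignment fails constraint 4.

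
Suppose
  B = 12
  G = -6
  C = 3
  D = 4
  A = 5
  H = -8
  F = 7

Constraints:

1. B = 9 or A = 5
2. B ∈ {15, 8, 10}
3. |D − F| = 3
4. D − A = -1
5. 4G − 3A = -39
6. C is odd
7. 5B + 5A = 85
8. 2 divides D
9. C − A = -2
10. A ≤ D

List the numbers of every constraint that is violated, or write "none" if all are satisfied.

1. B = 12 ≠ 9, but A = 5 = 5 (second disjunct)  true
2. B = 12 is not in {15, 8, 10}  false
3. |4 − 7| = 3  true
4. D − A = 4 − 5 = -1  true
5. 4G − 3A = 4(-6) − 3(5) = -39  true
6. C = 3 is odd  true
7. 5B + 5A = 5(12) + 5(5) = 85  true
8. 4 / 2 = 2, so 2 divides 4  true
9. C − A = 3 − 5 = -2  true
10. A = 5, D = 4; 5 > 4 (want ≤)  false

Violated: 2 and 10.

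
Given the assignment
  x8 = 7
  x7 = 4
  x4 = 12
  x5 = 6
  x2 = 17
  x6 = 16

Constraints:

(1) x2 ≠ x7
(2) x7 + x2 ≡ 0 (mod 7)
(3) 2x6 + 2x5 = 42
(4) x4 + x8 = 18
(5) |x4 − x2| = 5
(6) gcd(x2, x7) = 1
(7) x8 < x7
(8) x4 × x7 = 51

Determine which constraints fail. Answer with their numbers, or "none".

(1) x2 = 17, x7 = 4; distinct  ✓
(2) x7 + x2 = 21; 21 mod 7 = 0  ✓
(3) 2x6 + 2x5 = 2(16) + 2(6) = 44, not 42  ✗
(4) x4 + x8 = 12 + 7 = 19, not 18  ✗
(5) |12 − 17| = 5  ✓
(6) gcd(17, 4) = 1  ✓
(7) x8 = 7, x7 = 4; 7 ≥ 4 (want <)  ✗
(8) x4 × x7 = 12 × 4 = 48, not 51  ✗

Constraints 3, 4, 7, and 8 do not hold.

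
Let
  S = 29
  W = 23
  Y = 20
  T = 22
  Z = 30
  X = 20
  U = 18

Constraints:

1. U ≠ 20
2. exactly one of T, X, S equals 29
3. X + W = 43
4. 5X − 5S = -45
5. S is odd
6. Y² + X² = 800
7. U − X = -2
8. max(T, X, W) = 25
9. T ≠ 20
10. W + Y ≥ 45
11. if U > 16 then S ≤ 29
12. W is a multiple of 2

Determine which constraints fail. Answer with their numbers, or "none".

Violated: 8, 10, and 12.

1. U = 18, and 18 ≠ 20 — satisfied.
2. T=22, X=20, S=29; 1 of them equals 29 — satisfied.
3. X + W = 20 + 23 = 43 — satisfied.
4. 5X − 5S = 5(20) − 5(29) = -45 — satisfied.
5. S = 29 is odd — satisfied.
6. Y² + X² = 20² + 20² = 400 + 400 = 800 — satisfied.
7. U − X = 18 − 20 = -2 — satisfied.
8. max(22, 20, 23) = 23, not 25 — violated.
9. T = 22, and 22 ≠ 20 — satisfied.
10. W + Y = 23 + 20 = 43; 43 < 45, bound 45 not met — violated.
11. U = 18 > 16, so we need S ≤ 29; S = 29 ≤ 29 — satisfied.
12. 23 = 2×11 + 1, so 2 does not divide 23 — violated.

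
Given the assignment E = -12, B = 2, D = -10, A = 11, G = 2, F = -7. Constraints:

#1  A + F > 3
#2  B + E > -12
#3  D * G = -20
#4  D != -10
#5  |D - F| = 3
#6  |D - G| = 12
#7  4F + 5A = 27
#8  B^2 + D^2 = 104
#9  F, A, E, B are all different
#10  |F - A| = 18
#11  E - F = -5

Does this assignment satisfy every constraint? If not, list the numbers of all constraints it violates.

#1 A + F = 11 + (-7) = 4; 4 > 3 — holds.
#2 B + E = 2 + (-12) = -10; -10 > -12 — holds.
#3 D * G = -10 * 2 = -20 — holds.
#4 D = -10, but -10 is required to differ — fails.
#5 |-10 - (-7)| = 3 — holds.
#6 |-10 - 2| = 12 — holds.
#7 4F + 5A = 4(-7) + 5(11) = 27 — holds.
#8 B^2 + D^2 = 2^2 + (-10)^2 = 4 + 100 = 104 — holds.
#9 values -7, 11, -12, 2 are pairwise distinct — holds.
#10 |-7 - 11| = 18 — holds.
#11 E - F = -12 - (-7) = -5 — holds.

Constraint 4 does not hold.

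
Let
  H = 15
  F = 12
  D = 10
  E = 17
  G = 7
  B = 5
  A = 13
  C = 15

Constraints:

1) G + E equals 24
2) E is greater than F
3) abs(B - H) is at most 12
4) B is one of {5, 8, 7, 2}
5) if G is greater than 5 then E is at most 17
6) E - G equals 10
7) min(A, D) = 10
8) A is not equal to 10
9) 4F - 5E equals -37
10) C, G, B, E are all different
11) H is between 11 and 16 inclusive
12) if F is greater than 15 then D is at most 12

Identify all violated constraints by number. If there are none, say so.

Yes — all constraints hold.

1) G + E = 7 + 17 = 24 — satisfied.
2) E = 17, F = 12; 17 > 12 — satisfied.
3) abs(5 - 15) = 10; 10 ≤ 12 — satisfied.
4) B = 5 is in {5, 8, 7, 2} — satisfied.
5) G = 7 > 5, so we need E ≤ 17; E = 17 ≤ 17 — satisfied.
6) E - G = 17 - 7 = 10 — satisfied.
7) min(13, 10) = 10 — satisfied.
8) A = 13, and 13 ≠ 10 — satisfied.
9) 4F - 5E = 4(12) - 5(17) = -37 — satisfied.
10) values 15, 7, 5, 17 are pairwise distinct — satisfied.
11) H = 15 lies in [11, 16] — satisfied.
12) F = 12, not > 15; antecedent false, conditional vacuously true — satisfied.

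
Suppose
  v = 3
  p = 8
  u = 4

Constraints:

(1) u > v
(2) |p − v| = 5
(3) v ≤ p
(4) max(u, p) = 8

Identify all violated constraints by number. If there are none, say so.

(1) u = 4, v = 3; 4 > 3  yes
(2) |8 − 3| = 5  yes
(3) v = 3, p = 8; 3 ≤ 8  yes
(4) max(4, 8) = 8  yes

None — every constraint holds.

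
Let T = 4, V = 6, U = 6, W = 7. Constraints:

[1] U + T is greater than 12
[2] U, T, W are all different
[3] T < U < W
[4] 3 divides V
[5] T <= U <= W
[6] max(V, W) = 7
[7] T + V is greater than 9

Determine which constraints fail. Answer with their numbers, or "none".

Violated: 1.

[1] U + T = 6 + 4 = 10; 10 ≤ 12, bound 12 not met  no
[2] values 6, 4, 7 are pairwise distinct  yes
[3] values 4 < 6 < 7  yes
[4] 6 / 3 = 2, so 3 divides 6  yes
[5] values 4 <= 6 <= 7  yes
[6] max(6, 7) = 7  yes
[7] T + V = 4 + 6 = 10; 10 > 9  yes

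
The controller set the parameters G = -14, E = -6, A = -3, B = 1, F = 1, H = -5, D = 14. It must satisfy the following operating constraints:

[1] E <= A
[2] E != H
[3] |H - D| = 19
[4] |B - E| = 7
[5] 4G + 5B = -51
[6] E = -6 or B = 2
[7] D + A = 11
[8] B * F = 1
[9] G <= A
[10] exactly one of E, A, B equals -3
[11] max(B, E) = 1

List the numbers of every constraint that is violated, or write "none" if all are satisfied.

No violations.

[1] E = -6, A = -3; -6 ≤ -3  yes
[2] E = -6, H = -5; distinct  yes
[3] |-5 - 14| = 19  yes
[4] |1 - (-6)| = 7  yes
[5] 4G + 5B = 4(-14) + 5(1) = -51  yes
[6] E = -6 = -6 (first disjunct)  yes
[7] D + A = 14 + (-3) = 11  yes
[8] B * F = 1 * 1 = 1  yes
[9] G = -14, A = -3; -14 ≤ -3  yes
[10] E=-6, A=-3, B=1; 1 of them equals -3  yes
[11] max(1, -6) = 1  yes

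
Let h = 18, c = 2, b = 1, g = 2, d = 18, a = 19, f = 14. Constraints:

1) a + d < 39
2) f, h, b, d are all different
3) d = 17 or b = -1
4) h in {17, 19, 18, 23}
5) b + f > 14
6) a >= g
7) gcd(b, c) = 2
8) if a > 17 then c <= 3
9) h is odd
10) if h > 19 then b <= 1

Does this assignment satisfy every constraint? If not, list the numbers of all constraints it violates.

1) a + d = 19 + 18 = 37; 37 < 39 — OK.
2) h = d = 18, not all different — violated.
3) d = 18 ≠ 17 and b = 1 ≠ -1; both disjuncts false — violated.
4) h = 18 is in {17, 19, 18, 23} — OK.
5) b + f = 1 + 14 = 15; 15 > 14 — OK.
6) a = 19, g = 2; 19 ≥ 2 — OK.
7) gcd(1, 2) = 1, not 2 — violated.
8) a = 19 > 17, so we need c ≤ 3; c = 2 ≤ 3 — OK.
9) h = 18 is even — violated.
10) h = 18, not > 19; antecedent false, conditional vacuously true — OK.

The assignment fails constraints 2, 3, 7, and 9.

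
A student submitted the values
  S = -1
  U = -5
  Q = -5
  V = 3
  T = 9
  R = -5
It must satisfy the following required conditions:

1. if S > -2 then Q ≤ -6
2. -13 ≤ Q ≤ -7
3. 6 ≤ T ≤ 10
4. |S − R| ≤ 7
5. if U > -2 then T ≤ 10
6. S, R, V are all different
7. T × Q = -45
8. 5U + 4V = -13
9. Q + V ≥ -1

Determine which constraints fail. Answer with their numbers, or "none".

1. S = -1 > -2, so we need Q ≤ -6; but Q = -5 > -6  ✗
2. Q = -5 is outside [-13, -7]  ✗
3. T = 9 lies in [6, 10]  ✓
4. |-1 − (-5)| = 4; 4 ≤ 7  ✓
5. U = -5, not > -2; antecedent false, conditional vacuously true  ✓
6. values -1, -5, 3 are pairwise distinct  ✓
7. T × Q = 9 × (-5) = -45  ✓
8. 5U + 4V = 5(-5) + 4(3) = -13  ✓
9. Q + V = -5 + 3 = -2; -2 < -1, bound -1 not met  ✗

Constraints 1, 2, 9 are violated.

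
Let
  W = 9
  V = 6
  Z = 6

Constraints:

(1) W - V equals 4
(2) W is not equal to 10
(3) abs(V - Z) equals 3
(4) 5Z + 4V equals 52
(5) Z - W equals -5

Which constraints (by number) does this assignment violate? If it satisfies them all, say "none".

(1) W - V = 9 - 6 = 3, not 4  ✘
(2) W = 9, and 9 ≠ 10  ✔
(3) abs(6 - 6) = 0, not 3  ✘
(4) 5Z + 4V = 5(6) + 4(6) = 54, not 52  ✘
(5) Z - W = 6 - 9 = -3, not -5  ✘

The assignment fails constraints 1, 3, 4, 5.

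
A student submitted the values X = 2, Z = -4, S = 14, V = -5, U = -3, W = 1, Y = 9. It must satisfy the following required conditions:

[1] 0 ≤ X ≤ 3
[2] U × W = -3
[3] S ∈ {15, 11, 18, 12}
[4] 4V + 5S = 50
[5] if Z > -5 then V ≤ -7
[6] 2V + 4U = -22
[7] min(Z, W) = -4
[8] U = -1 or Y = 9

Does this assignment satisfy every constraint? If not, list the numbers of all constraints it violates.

[1] X = 2 lies in [0, 3]  OK
[2] U × W = -3 × 1 = -3  OK
[3] S = 14 is not in {15, 11, 18, 12}  FAIL
[4] 4V + 5S = 4(-5) + 5(14) = 50  OK
[5] Z = -4 > -5, so we need V ≤ -7; but V = -5 > -7  FAIL
[6] 2V + 4U = 2(-5) + 4(-3) = -22  OK
[7] min(-4, 1) = -4  OK
[8] U = -3 ≠ -1, but Y = 9 = 9 (second disjunct)  OK

The assignment fails constraints 3, 5.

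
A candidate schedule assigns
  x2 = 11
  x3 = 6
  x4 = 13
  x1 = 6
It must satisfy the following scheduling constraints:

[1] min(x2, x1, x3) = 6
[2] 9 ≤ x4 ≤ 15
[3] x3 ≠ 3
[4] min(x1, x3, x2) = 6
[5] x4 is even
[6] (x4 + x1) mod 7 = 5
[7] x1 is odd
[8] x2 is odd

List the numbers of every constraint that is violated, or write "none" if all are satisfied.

Constraints 5, 7 do not hold.

[1] min(11, 6, 6) = 6  OK
[2] x4 = 13 lies in [9, 15]  OK
[3] x3 = 6, and 6 ≠ 3  OK
[4] min(6, 6, 11) = 6  OK
[5] x4 = 13 is odd  FAIL
[6] x4 + x1 = 19; 19 mod 7 = 5  OK
[7] x1 = 6 is even  FAIL
[8] x2 = 11 is odd  OK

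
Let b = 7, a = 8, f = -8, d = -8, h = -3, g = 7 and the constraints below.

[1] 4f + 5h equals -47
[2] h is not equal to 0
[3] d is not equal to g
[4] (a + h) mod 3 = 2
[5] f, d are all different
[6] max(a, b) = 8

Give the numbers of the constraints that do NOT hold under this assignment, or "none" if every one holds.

[1] 4f + 5h = 4(-8) + 5(-3) = -47 — holds.
[2] h = -3, and -3 ≠ 0 — holds.
[3] d = -8, g = 7; distinct — holds.
[4] a + h = 5; 5 mod 3 = 2 — holds.
[5] f = d = -8, not all different — fails.
[6] max(8, 7) = 8 — holds.

Constraint 5 is violated.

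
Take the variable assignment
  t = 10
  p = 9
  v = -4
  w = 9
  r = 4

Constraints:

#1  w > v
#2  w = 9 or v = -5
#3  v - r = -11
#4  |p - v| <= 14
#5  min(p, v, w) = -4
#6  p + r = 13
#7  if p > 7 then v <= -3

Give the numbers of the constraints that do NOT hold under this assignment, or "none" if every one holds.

#1 w = 9, v = -4; 9 > -4 — satisfied.
#2 w = 9 = 9 (first disjunct) — satisfied.
#3 v - r = -4 - 4 = -8, not -11 — violated.
#4 |9 - (-4)| = 13; 13 ≤ 14 — satisfied.
#5 min(9, -4, 9) = -4 — satisfied.
#6 p + r = 9 + 4 = 13 — satisfied.
#7 p = 9 > 7, so we need v ≤ -3; v = -4 ≤ -3 — satisfied.

Violated: 3.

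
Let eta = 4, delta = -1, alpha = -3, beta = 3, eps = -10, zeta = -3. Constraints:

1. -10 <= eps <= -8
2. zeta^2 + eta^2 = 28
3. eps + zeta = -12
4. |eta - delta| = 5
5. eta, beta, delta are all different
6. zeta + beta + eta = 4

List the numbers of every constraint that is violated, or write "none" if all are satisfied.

Constraints 2 and 3 do not hold.

1. eps = -10 lies in [-10, -8]  ✓
2. zeta^2 + eta^2 = (-3)^2 + 4^2 = 9 + 16 = 25, not 28  ✗
3. eps + zeta = -10 + (-3) = -13, not -12  ✗
4. |4 - (-1)| = 5  ✓
5. values 4, 3, -1 are pairwise distinct  ✓
6. zeta + beta + eta = -3 + 3 + 4 = 4  ✓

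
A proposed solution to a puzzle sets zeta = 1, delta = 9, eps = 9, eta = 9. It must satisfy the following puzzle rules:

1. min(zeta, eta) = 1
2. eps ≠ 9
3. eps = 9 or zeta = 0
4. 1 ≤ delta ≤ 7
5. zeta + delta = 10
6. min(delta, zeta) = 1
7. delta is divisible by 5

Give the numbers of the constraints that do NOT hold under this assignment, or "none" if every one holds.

1. min(1, 9) = 1  ✓
2. eps = 9, but 9 is required to differ  ✗
3. eps = 9 = 9 (first disjunct)  ✓
4. delta = 9 is outside [1, 7]  ✗
5. zeta + delta = 1 + 9 = 10  ✓
6. min(9, 1) = 1  ✓
7. 9 = 5×1 + 4, so 5 does not divide 9  ✗

Violated: 2, 4, and 7.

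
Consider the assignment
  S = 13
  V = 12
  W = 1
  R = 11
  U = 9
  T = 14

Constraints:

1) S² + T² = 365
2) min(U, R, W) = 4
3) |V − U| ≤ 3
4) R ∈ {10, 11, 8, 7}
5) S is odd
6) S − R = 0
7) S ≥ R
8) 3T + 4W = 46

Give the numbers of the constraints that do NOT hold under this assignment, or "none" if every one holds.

1) S² + T² = 13² + 14² = 169 + 196 = 365 — holds.
2) min(9, 11, 1) = 1, not 4 — fails.
3) |12 − 9| = 3; 3 ≤ 3 — holds.
4) R = 11 is in {10, 11, 8, 7} — holds.
5) S = 13 is odd — holds.
6) S − R = 13 − 11 = 2, not 0 — fails.
7) S = 13, R = 11; 13 ≥ 11 — holds.
8) 3T + 4W = 3(14) + 4(1) = 46 — holds.

Constraints 2 and 6 are violated.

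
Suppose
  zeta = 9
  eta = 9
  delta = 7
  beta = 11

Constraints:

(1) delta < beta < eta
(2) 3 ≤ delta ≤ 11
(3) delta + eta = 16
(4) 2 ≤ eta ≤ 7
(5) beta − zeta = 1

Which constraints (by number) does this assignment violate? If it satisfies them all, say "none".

(1) values 7, 11, 9; beta = 11 is not < eta = 9 — violated.
(2) delta = 7 lies in [3, 11] — satisfied.
(3) delta + eta = 7 + 9 = 16 — satisfied.
(4) eta = 9 is outside [2, 7] — violated.
(5) beta − zeta = 11 − 9 = 2, not 1 — violated.

Constraints 1, 4, 5 do not hold.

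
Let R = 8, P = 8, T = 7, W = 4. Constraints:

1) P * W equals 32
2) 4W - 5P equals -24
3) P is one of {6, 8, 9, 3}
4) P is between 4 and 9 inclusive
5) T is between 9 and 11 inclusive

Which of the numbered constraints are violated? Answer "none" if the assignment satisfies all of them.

No — constraint 5 is not satisfied.

1) P * W = 8 * 4 = 32  ✔
2) 4W - 5P = 4(4) - 5(8) = -24  ✔
3) P = 8 is in {6, 8, 9, 3}  ✔
4) P = 8 lies in [4, 9]  ✔
5) T = 7 is outside [9, 11]  ✘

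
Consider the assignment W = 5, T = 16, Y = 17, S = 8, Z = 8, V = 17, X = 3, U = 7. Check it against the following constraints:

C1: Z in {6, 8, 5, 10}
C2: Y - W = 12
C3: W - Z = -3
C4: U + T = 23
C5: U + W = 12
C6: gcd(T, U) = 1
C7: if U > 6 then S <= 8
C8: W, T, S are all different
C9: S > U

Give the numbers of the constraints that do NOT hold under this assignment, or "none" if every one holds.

The assignment satisfies every constraint.

C1: Z = 8 is in {6, 8, 5, 10}  ✔
C2: Y - W = 17 - 5 = 12  ✔
C3: W - Z = 5 - 8 = -3  ✔
C4: U + T = 7 + 16 = 23  ✔
C5: U + W = 7 + 5 = 12  ✔
C6: gcd(16, 7) = 1  ✔
C7: U = 7 > 6, so we need S ≤ 8; S = 8 ≤ 8  ✔
C8: values 5, 16, 8 are pairwise distinct  ✔
C9: S = 8, U = 7; 8 > 7  ✔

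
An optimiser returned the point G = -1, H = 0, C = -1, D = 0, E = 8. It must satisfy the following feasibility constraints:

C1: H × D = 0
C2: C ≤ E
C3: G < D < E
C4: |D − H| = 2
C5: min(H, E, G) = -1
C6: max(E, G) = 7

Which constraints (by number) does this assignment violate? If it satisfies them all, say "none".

C1: H × D = 0 × 0 = 0 — satisfied.
C2: C = -1, E = 8; -1 ≤ 8 — satisfied.
C3: values -1 < 0 < 8 — satisfied.
C4: |0 − 0| = 0, not 2 — violated.
C5: min(0, 8, -1) = -1 — satisfied.
C6: max(8, -1) = 8, not 7 — violated.

Violated: 4, 6.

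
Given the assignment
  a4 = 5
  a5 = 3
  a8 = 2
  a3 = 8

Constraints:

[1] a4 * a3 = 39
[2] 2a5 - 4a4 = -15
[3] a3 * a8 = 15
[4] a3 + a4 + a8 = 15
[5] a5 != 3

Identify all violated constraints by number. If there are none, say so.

[1] a4 * a3 = 5 * 8 = 40, not 39 — violated.
[2] 2a5 - 4a4 = 2(3) - 4(5) = -14, not -15 — violated.
[3] a3 * a8 = 8 * 2 = 16, not 15 — violated.
[4] a3 + a4 + a8 = 8 + 5 + 2 = 15 — satisfied.
[5] a5 = 3, but 3 is required to differ — violated.

The assignment fails constraints 1, 2, 3, and 5.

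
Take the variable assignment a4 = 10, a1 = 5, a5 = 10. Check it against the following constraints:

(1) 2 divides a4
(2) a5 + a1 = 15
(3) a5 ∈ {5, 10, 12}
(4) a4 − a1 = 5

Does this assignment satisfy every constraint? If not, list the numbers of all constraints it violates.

None — every constraint holds.

(1) 10 / 2 = 5, so 2 divides 10  holds
(2) a5 + a1 = 10 + 5 = 15  holds
(3) a5 = 10 is in {5, 10, 12}  holds
(4) a4 − a1 = 10 − 5 = 5  holds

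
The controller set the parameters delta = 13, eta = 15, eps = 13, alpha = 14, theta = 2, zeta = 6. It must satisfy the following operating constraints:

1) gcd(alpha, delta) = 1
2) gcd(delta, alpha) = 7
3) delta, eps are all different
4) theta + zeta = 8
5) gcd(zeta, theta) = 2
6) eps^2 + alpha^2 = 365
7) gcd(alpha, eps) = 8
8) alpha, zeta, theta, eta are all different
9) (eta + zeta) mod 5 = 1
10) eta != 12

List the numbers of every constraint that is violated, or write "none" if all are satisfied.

1) gcd(14, 13) = 1  holds
2) gcd(13, 14) = 1, not 7  fails
3) delta = eps = 13, not all different  fails
4) theta + zeta = 2 + 6 = 8  holds
5) gcd(6, 2) = 2  holds
6) eps^2 + alpha^2 = 13^2 + 14^2 = 169 + 196 = 365  holds
7) gcd(14, 13) = 1, not 8  fails
8) values 14, 6, 2, 15 are pairwise distinct  holds
9) eta + zeta = 21; 21 mod 5 = 1  holds
10) eta = 15, and 15 ≠ 12  holds

Violated: 2, 3, and 7.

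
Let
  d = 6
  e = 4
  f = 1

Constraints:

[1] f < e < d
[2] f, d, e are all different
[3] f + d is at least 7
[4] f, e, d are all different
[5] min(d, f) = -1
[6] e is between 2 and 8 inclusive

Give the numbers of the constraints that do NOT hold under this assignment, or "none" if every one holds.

Violated: 5.

[1] values 1 < 4 < 6 — satisfied.
[2] values 1, 6, 4 are pairwise distinct — satisfied.
[3] f + d = 1 + 6 = 7; 7 ≥ 7 — satisfied.
[4] values 1, 4, 6 are pairwise distinct — satisfied.
[5] min(6, 1) = 1, not -1 — violated.
[6] e = 4 lies in [2, 8] — satisfied.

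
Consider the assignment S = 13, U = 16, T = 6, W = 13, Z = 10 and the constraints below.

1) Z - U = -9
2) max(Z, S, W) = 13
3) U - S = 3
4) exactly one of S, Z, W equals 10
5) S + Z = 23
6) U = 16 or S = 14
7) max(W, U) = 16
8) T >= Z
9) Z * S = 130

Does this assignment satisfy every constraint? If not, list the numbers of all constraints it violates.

The assignment fails constraints 1 and 8.

1) Z - U = 10 - 16 = -6, not -9  fails
2) max(10, 13, 13) = 13  holds
3) U - S = 16 - 13 = 3  holds
4) S=13, Z=10, W=13; 1 of them equals 10  holds
5) S + Z = 13 + 10 = 23  holds
6) U = 16 = 16 (first disjunct)  holds
7) max(13, 16) = 16  holds
8) T = 6, Z = 10; 6 < 10 (want ≥)  fails
9) Z * S = 10 * 13 = 130  holds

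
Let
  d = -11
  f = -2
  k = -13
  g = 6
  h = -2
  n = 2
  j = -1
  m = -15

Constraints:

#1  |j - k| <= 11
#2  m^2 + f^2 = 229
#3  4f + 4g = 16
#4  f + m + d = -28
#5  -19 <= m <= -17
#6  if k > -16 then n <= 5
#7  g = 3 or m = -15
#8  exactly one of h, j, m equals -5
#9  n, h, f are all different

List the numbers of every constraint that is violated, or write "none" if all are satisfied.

The assignment fails constraints 1, 5, 8, and 9.

#1 |-1 - (-13)| = 12; 12 > 11, exceeds bound 11 — fails.
#2 m^2 + f^2 = (-15)^2 + (-2)^2 = 225 + 4 = 229 — holds.
#3 4f + 4g = 4(-2) + 4(6) = 16 — holds.
#4 f + m + d = -2 + (-15) + (-11) = -28 — holds.
#5 m = -15 is outside [-19, -17] — fails.
#6 k = -13 > -16, so we need n ≤ 5; n = 2 ≤ 5 — holds.
#7 g = 6 ≠ 3, but m = -15 = -15 (second disjunct) — holds.
#8 h=-2, j=-1, m=-15; 0 of them equal -5, not exactly one — fails.
#9 h = f = -2, not all different — fails.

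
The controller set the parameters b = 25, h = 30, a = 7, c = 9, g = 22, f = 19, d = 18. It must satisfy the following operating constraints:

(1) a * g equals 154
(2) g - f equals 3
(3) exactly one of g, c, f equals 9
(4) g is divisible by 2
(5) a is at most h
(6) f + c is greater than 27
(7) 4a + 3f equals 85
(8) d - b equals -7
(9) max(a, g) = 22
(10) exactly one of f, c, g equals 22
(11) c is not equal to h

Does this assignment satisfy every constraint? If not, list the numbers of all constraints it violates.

(1) a * g = 7 * 22 = 154 — holds.
(2) g - f = 22 - 19 = 3 — holds.
(3) g=22, c=9, f=19; 1 of them equals 9 — holds.
(4) 22 / 2 = 11, so 2 divides 22 — holds.
(5) a = 7, h = 30; 7 ≤ 30 — holds.
(6) f + c = 19 + 9 = 28; 28 > 27 — holds.
(7) 4a + 3f = 4(7) + 3(19) = 85 — holds.
(8) d - b = 18 - 25 = -7 — holds.
(9) max(7, 22) = 22 — holds.
(10) f=19, c=9, g=22; 1 of them equals 22 — holds.
(11) c = 9, h = 30; distinct — holds.

The assignment satisfies every constraint.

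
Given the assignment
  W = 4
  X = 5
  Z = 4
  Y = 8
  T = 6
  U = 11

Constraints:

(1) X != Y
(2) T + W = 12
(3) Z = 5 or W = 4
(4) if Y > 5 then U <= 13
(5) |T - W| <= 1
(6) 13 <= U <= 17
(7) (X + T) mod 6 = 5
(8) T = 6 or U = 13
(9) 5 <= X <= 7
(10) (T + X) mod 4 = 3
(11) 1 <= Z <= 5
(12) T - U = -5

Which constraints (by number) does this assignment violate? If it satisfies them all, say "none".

(1) X = 5, Y = 8; distinct  OK
(2) T + W = 6 + 4 = 10, not 12  FAIL
(3) Z = 4 ≠ 5, but W = 4 = 4 (second disjunct)  OK
(4) Y = 8 > 5, so we need U ≤ 13; U = 11 ≤ 13  OK
(5) |6 - 4| = 2; 2 > 1, exceeds bound 1  FAIL
(6) U = 11 is outside [13, 17]  FAIL
(7) X + T = 11; 11 mod 6 = 5  OK
(8) T = 6 = 6 (first disjunct)  OK
(9) X = 5 lies in [5, 7]  OK
(10) T + X = 11; 11 mod 4 = 3  OK
(11) Z = 4 lies in [1, 5]  OK
(12) T - U = 6 - 11 = -5  OK

Violated: 2, 5, 6.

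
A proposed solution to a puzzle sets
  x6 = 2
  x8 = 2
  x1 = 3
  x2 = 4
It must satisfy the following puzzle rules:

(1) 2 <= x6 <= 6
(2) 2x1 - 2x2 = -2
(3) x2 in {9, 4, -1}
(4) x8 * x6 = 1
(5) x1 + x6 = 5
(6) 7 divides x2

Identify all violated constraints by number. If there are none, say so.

Constraints 4 and 6 are violated.

(1) x6 = 2 lies in [2, 6]  holds
(2) 2x1 - 2x2 = 2(3) - 2(4) = -2  holds
(3) x2 = 4 is in {9, 4, -1}  holds
(4) x8 * x6 = 2 * 2 = 4, not 1  fails
(5) x1 + x6 = 3 + 2 = 5  holds
(6) 4 = 7*0 + 4, so 7 does not divide 4  fails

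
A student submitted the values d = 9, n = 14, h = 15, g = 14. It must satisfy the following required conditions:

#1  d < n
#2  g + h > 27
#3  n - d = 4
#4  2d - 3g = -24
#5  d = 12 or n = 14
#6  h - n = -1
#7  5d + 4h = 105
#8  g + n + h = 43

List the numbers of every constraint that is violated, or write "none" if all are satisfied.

#1 d = 9, n = 14; 9 < 14 — OK.
#2 g + h = 14 + 15 = 29; 29 > 27 — OK.
#3 n - d = 14 - 9 = 5, not 4 — violated.
#4 2d - 3g = 2(9) - 3(14) = -24 — OK.
#5 d = 9 ≠ 12, but n = 14 = 14 (second disjunct) — OK.
#6 h - n = 15 - 14 = 1, not -1 — violated.
#7 5d + 4h = 5(9) + 4(15) = 105 — OK.
#8 g + n + h = 14 + 14 + 15 = 43 — OK.

Constraints 3 and 6 are violated.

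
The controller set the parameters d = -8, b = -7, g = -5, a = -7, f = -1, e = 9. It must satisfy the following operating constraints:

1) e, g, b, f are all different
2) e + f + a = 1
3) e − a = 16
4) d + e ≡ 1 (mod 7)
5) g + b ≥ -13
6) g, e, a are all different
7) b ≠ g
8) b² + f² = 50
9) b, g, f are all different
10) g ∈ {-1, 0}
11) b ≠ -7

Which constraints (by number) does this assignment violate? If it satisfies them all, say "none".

1) values 9, -5, -7, -1 are pairwise distinct  holds
2) e + f + a = 9 + (-1) + (-7) = 1  holds
3) e − a = 9 − (-7) = 16  holds
4) d + e = 1; 1 mod 7 = 1  holds
5) g + b = -5 + (-7) = -12; -12 ≥ -13  holds
6) values -5, 9, -7 are pairwise distinct  holds
7) b = -7, g = -5; distinct  holds
8) b² + f² = (-7)² + (-1)² = 49 + 1 = 50  holds
9) values -7, -5, -1 are pairwise distinct  holds
10) g = -5 is not in {-1, 0}  fails
11) b = -7, but -7 is required to differ  fails

The assignment fails constraints 10 and 11.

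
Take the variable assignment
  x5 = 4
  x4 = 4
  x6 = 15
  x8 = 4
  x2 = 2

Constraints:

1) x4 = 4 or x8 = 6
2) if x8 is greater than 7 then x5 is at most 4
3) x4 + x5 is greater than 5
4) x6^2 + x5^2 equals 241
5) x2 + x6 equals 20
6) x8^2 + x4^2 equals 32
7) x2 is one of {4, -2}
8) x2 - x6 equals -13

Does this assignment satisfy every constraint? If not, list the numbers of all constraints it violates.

Constraints 5 and 7 are violated.

1) x4 = 4 = 4 (first disjunct) — holds.
2) x8 = 4, not > 7; antecedent false, conditional vacuously true — holds.
3) x4 + x5 = 4 + 4 = 8; 8 > 5 — holds.
4) x6^2 + x5^2 = 15^2 + 4^2 = 225 + 16 = 241 — holds.
5) x2 + x6 = 2 + 15 = 17, not 20 — does not hold.
6) x8^2 + x4^2 = 4^2 + 4^2 = 16 + 16 = 32 — holds.
7) x2 = 2 is not in {4, -2} — does not hold.
8) x2 - x6 = 2 - 15 = -13 — holds.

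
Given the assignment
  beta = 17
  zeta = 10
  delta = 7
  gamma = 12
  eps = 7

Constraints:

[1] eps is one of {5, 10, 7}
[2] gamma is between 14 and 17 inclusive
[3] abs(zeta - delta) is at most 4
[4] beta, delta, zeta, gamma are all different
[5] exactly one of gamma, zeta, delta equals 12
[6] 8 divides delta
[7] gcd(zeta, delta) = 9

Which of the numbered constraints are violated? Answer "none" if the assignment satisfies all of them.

[1] eps = 7 is in {5, 10, 7}  holds
[2] gamma = 12 is outside [14, 17]  fails
[3] abs(10 - 7) = 3; 3 ≤ 4  holds
[4] values 17, 7, 10, 12 are pairwise distinct  holds
[5] gamma=12, zeta=10, delta=7; 1 of them equals 12  holds
[6] 7 = 8*0 + 7, so 8 does not divide 7  fails
[7] gcd(10, 7) = 1, not 9  fails

Violated: 2, 6, and 7.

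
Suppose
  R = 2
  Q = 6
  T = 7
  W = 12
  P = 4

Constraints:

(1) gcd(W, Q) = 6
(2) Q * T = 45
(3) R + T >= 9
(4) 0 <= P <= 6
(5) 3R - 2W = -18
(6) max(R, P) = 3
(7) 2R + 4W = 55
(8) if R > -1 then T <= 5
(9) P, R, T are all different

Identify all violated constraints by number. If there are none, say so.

No — constraints 2, 6, 7, and 8 are not satisfied.

(1) gcd(12, 6) = 6 — satisfied.
(2) Q * T = 6 * 7 = 42, not 45 — violated.
(3) R + T = 2 + 7 = 9; 9 ≥ 9 — satisfied.
(4) P = 4 lies in [0, 6] — satisfied.
(5) 3R - 2W = 3(2) - 2(12) = -18 — satisfied.
(6) max(2, 4) = 4, not 3 — violated.
(7) 2R + 4W = 2(2) + 4(12) = 52, not 55 — violated.
(8) R = 2 > -1, so we need T ≤ 5; but T = 7 > 5 — violated.
(9) values 4, 2, 7 are pairwise distinct — satisfied.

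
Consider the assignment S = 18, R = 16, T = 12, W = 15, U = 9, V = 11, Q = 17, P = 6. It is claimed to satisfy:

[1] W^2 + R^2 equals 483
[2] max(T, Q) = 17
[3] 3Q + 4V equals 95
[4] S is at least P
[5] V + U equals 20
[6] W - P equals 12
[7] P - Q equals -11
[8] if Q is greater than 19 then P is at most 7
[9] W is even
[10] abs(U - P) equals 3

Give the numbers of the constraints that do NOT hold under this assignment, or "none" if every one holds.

[1] W^2 + R^2 = 15^2 + 16^2 = 225 + 256 = 481, not 483  ✗
[2] max(12, 17) = 17  ✓
[3] 3Q + 4V = 3(17) + 4(11) = 95  ✓
[4] S = 18, P = 6; 18 ≥ 6  ✓
[5] V + U = 11 + 9 = 20  ✓
[6] W - P = 15 - 6 = 9, not 12  ✗
[7] P - Q = 6 - 17 = -11  ✓
[8] Q = 17, not > 19; antecedent false, conditional vacuously true  ✓
[9] W = 15 is odd  ✗
[10] abs(9 - 6) = 3  ✓

No — constraints 1, 6, and 9 are not satisfied.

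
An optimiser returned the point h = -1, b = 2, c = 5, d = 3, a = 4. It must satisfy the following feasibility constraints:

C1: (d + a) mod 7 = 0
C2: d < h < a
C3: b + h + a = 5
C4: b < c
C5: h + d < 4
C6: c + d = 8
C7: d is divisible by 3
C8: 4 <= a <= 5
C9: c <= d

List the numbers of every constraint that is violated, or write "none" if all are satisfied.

C1: d + a = 7; 7 mod 7 = 0  ✔
C2: values 3, -1, 4; d = 3 is not < h = -1  ✘
C3: b + h + a = 2 + (-1) + 4 = 5  ✔
C4: b = 2, c = 5; 2 < 5  ✔
C5: h + d = -1 + 3 = 2; 2 < 4  ✔
C6: c + d = 5 + 3 = 8  ✔
C7: 3 / 3 = 1, so 3 divides 3  ✔
C8: a = 4 lies in [4, 5]  ✔
C9: c = 5, d = 3; 5 > 3 (want ≤)  ✘

Constraints 2 and 9 are violated.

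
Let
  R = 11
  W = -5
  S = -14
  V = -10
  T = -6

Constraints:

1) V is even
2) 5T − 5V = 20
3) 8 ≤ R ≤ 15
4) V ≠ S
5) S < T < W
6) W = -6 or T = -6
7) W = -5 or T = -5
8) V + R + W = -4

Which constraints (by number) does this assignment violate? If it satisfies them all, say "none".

1) V = -10 is even  OK
2) 5T − 5V = 5(-6) − 5(-10) = 20  OK
3) R = 11 lies in [8, 15]  OK
4) V = -10, S = -14; distinct  OK
5) values -14 < -6 < -5  OK
6) W = -5 ≠ -6, but T = -6 = -6 (second disjunct)  OK
7) W = -5 = -5 (first disjunct)  OK
8) V + R + W = -10 + 11 + (-5) = -4  OK

The assignment satisfies every constraint.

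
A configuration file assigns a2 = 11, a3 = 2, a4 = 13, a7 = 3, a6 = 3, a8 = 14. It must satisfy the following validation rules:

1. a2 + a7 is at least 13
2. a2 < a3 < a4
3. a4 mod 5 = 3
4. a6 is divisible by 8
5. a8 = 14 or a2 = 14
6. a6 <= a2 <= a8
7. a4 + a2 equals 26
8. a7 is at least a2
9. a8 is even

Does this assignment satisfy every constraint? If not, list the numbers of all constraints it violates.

The assignment fails constraints 2, 4, 7, 8.

1. a2 + a7 = 11 + 3 = 14; 14 ≥ 13  ✓
2. values 11, 2, 13; a2 = 11 is not < a3 = 2  ✗
3. 13 mod 5 = 3  ✓
4. 3 = 8*0 + 3, so 8 does not divide 3  ✗
5. a8 = 14 = 14 (first disjunct)  ✓
6. values 3 <= 11 <= 14  ✓
7. a4 + a2 = 13 + 11 = 24, not 26  ✗
8. a7 = 3, a2 = 11; 3 < 11 (want ≥)  ✗
9. a8 = 14 is even  ✓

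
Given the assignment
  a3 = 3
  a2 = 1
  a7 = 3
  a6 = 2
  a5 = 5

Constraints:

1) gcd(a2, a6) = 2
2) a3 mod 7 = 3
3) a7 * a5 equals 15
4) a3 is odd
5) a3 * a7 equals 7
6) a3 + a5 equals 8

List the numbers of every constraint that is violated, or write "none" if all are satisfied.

Constraints 1, 5 are violated.

1) gcd(1, 2) = 1, not 2 — violated.
2) 3 mod 7 = 3 — OK.
3) a7 * a5 = 3 * 5 = 15 — OK.
4) a3 = 3 is odd — OK.
5) a3 * a7 = 3 * 3 = 9, not 7 — violated.
6) a3 + a5 = 3 + 5 = 8 — OK.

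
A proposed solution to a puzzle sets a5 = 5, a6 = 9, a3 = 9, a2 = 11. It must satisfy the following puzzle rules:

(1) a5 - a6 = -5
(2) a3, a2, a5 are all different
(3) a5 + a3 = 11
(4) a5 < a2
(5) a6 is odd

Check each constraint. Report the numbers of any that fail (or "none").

Constraints 1 and 3 do not hold.

(1) a5 - a6 = 5 - 9 = -4, not -5 — violated.
(2) values 9, 11, 5 are pairwise distinct — OK.
(3) a5 + a3 = 5 + 9 = 14, not 11 — violated.
(4) a5 = 5, a2 = 11; 5 < 11 — OK.
(5) a6 = 9 is odd — OK.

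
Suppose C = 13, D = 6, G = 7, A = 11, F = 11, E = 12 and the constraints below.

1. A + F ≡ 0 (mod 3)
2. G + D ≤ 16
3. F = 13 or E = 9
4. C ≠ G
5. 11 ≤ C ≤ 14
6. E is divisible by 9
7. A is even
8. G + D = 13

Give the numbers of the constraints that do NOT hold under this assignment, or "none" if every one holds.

Constraints 1, 3, 6, and 7 do not hold.

1. A + F = 22; 22 mod 3 = 1, not 0 — violated.
2. G + D = 7 + 6 = 13; 13 ≤ 16 — satisfied.
3. F = 11 ≠ 13 and E = 12 ≠ 9; both disjuncts false — violated.
4. C = 13, G = 7; distinct — satisfied.
5. C = 13 lies in [11, 14] — satisfied.
6. 12 = 9×1 + 3, so 9 does not divide 12 — violated.
7. A = 11 is odd — violated.
8. G + D = 7 + 6 = 13 — satisfied.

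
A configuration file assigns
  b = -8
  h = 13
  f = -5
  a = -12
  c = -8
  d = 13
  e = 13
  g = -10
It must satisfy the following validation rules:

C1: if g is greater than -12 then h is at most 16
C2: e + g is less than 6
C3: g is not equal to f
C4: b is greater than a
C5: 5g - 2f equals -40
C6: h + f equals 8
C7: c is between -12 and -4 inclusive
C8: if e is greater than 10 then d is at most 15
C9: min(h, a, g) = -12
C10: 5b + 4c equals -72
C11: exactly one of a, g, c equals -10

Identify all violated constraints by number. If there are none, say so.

C1: g = -10 > -12, so we need h ≤ 16; h = 13 ≤ 16 — holds.
C2: e + g = 13 + (-10) = 3; 3 < 6 — holds.
C3: g = -10, f = -5; distinct — holds.
C4: b = -8, a = -12; -8 > -12 — holds.
C5: 5g - 2f = 5(-10) - 2(-5) = -40 — holds.
C6: h + f = 13 + (-5) = 8 — holds.
C7: c = -8 lies in [-12, -4] — holds.
C8: e = 13 > 10, so we need d ≤ 15; d = 13 ≤ 15 — holds.
C9: min(13, -12, -10) = -12 — holds.
C10: 5b + 4c = 5(-8) + 4(-8) = -72 — holds.
C11: a=-12, g=-10, c=-8; 1 of them equals -10 — holds.

Yes — all constraints hold.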